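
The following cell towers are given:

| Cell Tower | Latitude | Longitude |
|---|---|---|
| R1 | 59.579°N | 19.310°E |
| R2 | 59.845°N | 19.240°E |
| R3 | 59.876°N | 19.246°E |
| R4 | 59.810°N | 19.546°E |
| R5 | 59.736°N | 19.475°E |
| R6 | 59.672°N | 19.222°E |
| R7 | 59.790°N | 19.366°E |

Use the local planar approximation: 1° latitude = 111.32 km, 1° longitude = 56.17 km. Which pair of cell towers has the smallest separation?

R2 and R3

Pairwise distances:
R1–R2: 29.871 km
R1–R3: 33.257 km
R1–R4: 28.931 km
R1–R5: 19.783 km
R1–R6: 11.472 km
R1–R7: 23.698 km
R2–R3: 3.467 km
R2–R4: 17.624 km
R2–R5: 17.930 km
R2–R6: 19.285 km
R2–R7: 9.358 km
R3–R4: 18.383 km
R3–R5: 20.207 km
R3–R6: 22.749 km
R3–R7: 11.708 km
R4–R5: 9.152 km
R4–R6: 23.816 km
R4–R7: 10.353 km
R5–R6: 15.897 km
R5–R7: 8.580 km
R6–R7: 15.426 km
Closest pair: R2–R3 at 3.467 km.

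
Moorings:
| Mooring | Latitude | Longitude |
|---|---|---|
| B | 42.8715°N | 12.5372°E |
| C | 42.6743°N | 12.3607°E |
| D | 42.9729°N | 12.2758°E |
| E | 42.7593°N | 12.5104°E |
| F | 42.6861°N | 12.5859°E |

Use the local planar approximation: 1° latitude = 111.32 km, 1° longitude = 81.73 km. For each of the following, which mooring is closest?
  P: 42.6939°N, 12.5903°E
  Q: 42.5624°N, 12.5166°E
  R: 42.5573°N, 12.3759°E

P at 42.6939°N, 12.5903°E:
  B: 20.2412 km
  C: 18.8916 km
  D: 40.3152 km
  E: 9.7799 km
  F: 0.9398 km
  → nearest: F (0.9398 km)
Q at 42.5624°N, 12.5166°E:
  B: 34.4502 km
  C: 17.8191 km
  D: 49.7547 km
  E: 21.9248 km
  F: 14.8896 km
  → nearest: F (14.8896 km)
R at 42.5573°N, 12.3759°E:
  B: 37.3787 km
  C: 13.0836 km
  D: 46.9824 km
  E: 25.0297 km
  F: 22.3642 km
  → nearest: C (13.0836 km)

P→F; Q→F; R→C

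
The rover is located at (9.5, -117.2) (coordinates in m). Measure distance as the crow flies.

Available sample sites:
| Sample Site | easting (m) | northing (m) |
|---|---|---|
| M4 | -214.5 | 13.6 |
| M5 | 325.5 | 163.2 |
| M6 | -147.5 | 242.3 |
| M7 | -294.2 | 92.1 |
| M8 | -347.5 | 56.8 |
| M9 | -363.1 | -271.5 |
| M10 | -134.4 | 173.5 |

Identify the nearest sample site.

M4

Distances from (9.5, -117.2):
M4: √((-224.0)² + (130.8)²) = √(50176.000 + 17108.640) = 259.4 m
M5: √((316.0)² + (280.4)²) = √(99856.000 + 78624.160) = 422.5 m
M6: √((-157.0)² + (359.5)²) = √(24649.000 + 129240.250) = 392.3 m
M7: √((-303.7)² + (209.3)²) = √(92233.690 + 43806.490) = 368.8 m
M8: √((-357.0)² + (174.0)²) = √(127449.000 + 30276.000) = 397.1 m
M9: √((-372.6)² + (-154.3)²) = √(138830.760 + 23808.490) = 403.3 m
M10: √((-143.9)² + (290.7)²) = √(20707.210 + 84506.490) = 324.4 m
Minimum: M4 at 259.4 m.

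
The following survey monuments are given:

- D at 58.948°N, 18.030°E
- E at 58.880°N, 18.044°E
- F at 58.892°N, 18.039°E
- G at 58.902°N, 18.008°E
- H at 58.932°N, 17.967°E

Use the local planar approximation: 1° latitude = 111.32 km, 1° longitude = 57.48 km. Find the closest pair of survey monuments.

E and F

Pairwise distances:
D–E: 7.612 km
D–F: 6.255 km
D–G: 5.275 km
D–H: 4.036 km
E–F: 1.366 km
E–G: 3.206 km
E–H: 7.287 km
F–G: 2.101 km
F–H: 6.079 km
G–H: 4.087 km
Closest pair: E–F at 1.366 km.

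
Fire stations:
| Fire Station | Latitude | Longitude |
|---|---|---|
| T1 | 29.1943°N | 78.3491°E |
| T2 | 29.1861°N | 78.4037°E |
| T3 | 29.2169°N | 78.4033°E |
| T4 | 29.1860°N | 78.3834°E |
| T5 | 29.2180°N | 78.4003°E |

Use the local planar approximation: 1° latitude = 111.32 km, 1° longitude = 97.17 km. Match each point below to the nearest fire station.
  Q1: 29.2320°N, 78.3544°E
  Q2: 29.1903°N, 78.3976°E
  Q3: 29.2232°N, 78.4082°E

Q1→T1; Q2→T2; Q3→T3

Q1 at 29.2320°N, 78.3544°E:
  T1: √((-0.0377·111.32)² + (-0.0053·97.17)²) = √(17.612828 + 0.265226) = 4.2282 km
  T2: √((-0.0459·111.32)² + (0.0493·97.17)²) = √(26.107890 + 22.948708) = 7.0040 km
  T3: √((-0.0151·111.32)² + (0.0489·97.17)²) = √(2.825532 + 22.577826) = 5.0402 km
  T4: √((-0.0460·111.32)² + (0.0290·97.17)²) = √(26.221773 + 7.940729) = 5.8449 km
  T5: √((-0.0140·111.32)² + (0.0459·97.17)²) = √(2.428860 + 19.892519) = 4.7246 km
  → nearest: T1 (4.2282 km)
Q2 at 29.1903°N, 78.3976°E:
  T1: √((0.0040·111.32)² + (-0.0485·97.17)²) = √(0.198274 + 22.209965) = 4.7337 km
  T2: √((-0.0042·111.32)² + (0.0061·97.17)²) = √(0.218597 + 0.351337) = 0.7549 km
  T3: √((0.0266·111.32)² + (0.0057·97.17)²) = √(8.768184 + 0.306771) = 3.0125 km
  T4: √((-0.0043·111.32)² + (-0.0142·97.17)²) = √(0.229131 + 1.903887) = 1.4605 km
  T5: √((0.0277·111.32)² + (0.0027·97.17)²) = √(9.508367 + 0.068832) = 3.0947 km
  → nearest: T2 (0.7549 km)
Q3 at 29.2232°N, 78.4082°E:
  T1: √((-0.0289·111.32)² + (-0.0591·97.17)²) = √(10.350041 + 32.979143) = 6.5825 km
  T2: √((-0.0371·111.32)² + (-0.0045·97.17)²) = √(17.056669 + 0.191201) = 4.1531 km
  T3: √((-0.0063·111.32)² + (-0.0049·97.17)²) = √(0.491844 + 0.226703) = 0.8477 km
  T4: √((-0.0372·111.32)² + (-0.0248·97.17)²) = √(17.148742 + 5.807213) = 4.7912 km
  T5: √((-0.0052·111.32)² + (-0.0079·97.17)²) = √(0.335084 + 0.589276) = 0.9614 km
  → nearest: T3 (0.8477 km)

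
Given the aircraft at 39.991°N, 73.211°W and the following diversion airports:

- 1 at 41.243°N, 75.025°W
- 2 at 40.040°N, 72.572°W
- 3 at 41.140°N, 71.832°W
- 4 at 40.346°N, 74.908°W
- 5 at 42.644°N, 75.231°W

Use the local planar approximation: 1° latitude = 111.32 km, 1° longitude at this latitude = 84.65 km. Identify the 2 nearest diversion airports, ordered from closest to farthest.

Distances from 39.991°N, 73.211°W:
1: √((1.252·111.32)² + (-1.814·84.65)²) = √(19424.73278 + 23579.16874) = 207.374 km
2: √((0.049·111.32)² + (0.639·84.65)²) = √(29.75353 + 2925.87414) = 54.366 km
3: √((1.149·111.32)² + (1.379·84.65)²) = √(16360.11879 + 13626.44154) = 173.166 km
4: √((0.355·111.32)² + (-1.697·84.65)²) = √(1561.71975 + 20635.62417) = 148.988 km
5: √((2.653·111.32)² + (-2.020·84.65)²) = √(87220.96660 + 29238.60605) = 341.262 km
Sorted: 2 (54.366 km) < 4 (148.988 km) < 3 (173.166 km) < 1 (207.374 km) < …

2, 4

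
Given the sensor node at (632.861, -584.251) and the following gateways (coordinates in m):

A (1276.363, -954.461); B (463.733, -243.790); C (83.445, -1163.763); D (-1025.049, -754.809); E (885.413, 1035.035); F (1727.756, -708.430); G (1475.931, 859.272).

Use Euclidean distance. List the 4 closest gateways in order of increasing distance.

B, A, C, F

Distances from (632.861, -584.251):
A: √((643.502)² + (-370.210)²) = √(414094.82400 + 137055.44410) = 742.395 m
B: √((-169.128)² + (340.461)²) = √(28604.28038 + 115913.69252) = 380.155 m
C: √((-549.416)² + (-579.512)²) = √(301857.94106 + 335834.15814) = 798.556 m
D: √((-1657.910)² + (-170.558)²) = √(2748665.56810 + 29090.03136) = 1666.660 m
E: √((252.552)² + (1619.286)²) = √(63782.51270 + 2622087.14980) = 1638.862 m
F: √((1094.895)² + (-124.179)²) = √(1198795.06102 + 15420.42404) = 1101.914 m
G: √((843.070)² + (1443.523)²) = √(710767.02490 + 2083758.65153) = 1671.683 m
Sorted: B (380.155 m) < A (742.395 m) < C (798.556 m) < F (1101.914 m) < E (1638.862 m) < D (1666.660 m) < …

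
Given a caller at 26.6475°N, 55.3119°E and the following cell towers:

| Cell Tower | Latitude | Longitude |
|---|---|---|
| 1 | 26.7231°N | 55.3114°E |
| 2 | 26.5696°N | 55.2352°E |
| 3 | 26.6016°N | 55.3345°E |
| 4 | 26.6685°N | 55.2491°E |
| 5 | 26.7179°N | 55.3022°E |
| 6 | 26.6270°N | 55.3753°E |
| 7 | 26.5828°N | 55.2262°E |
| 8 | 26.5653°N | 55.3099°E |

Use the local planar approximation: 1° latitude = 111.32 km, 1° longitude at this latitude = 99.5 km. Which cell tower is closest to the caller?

Distances from 26.6475°N, 55.3119°E:
1: √((0.0756·111.32)² + (-0.0005·99.5)²) = √(70.825555 + 0.002475) = 8.4159 km
2: √((-0.0779·111.32)² + (-0.0767·99.5)²) = √(75.200601 + 58.242082) = 11.5517 km
3: √((-0.0459·111.32)² + (0.0226·99.5)²) = √(26.107890 + 5.056652) = 5.5825 km
4: √((0.0210·111.32)² + (-0.0628·99.5)²) = √(5.464935 + 39.045002) = 6.6716 km
5: √((0.0704·111.32)² + (-0.0097·99.5)²) = √(61.417440 + 0.931515) = 7.8961 km
6: √((-0.0205·111.32)² + (0.0634·99.5)²) = √(5.207798 + 39.794649) = 6.7084 km
7: √((-0.0647·111.32)² + (-0.0857·99.5)²) = √(51.874623 + 72.712287) = 11.1619 km
8: √((-0.0822·111.32)² + (-0.0020·99.5)²) = √(83.731723 + 0.039601) = 9.1527 km
Minimum: 3 at 5.5825 km.

3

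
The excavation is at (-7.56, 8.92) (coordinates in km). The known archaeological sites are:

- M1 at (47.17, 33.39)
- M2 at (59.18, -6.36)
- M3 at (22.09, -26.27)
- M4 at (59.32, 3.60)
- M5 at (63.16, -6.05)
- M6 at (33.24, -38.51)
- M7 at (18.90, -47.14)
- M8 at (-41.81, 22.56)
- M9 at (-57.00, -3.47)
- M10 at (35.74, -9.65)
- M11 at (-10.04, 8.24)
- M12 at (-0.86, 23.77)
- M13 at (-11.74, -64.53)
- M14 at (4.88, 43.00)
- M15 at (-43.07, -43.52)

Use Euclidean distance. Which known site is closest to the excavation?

M11

Distances from (-7.56, 8.92):
M1: √((54.73)² + (24.47)²) = √(2995.3729 + 598.7809) = 59.95 km
M2: √((66.74)² + (-15.28)²) = √(4454.2276 + 233.4784) = 68.47 km
M3: √((29.65)² + (-35.19)²) = √(879.1225 + 1238.3361) = 46.02 km
M4: √((66.88)² + (-5.32)²) = √(4472.9344 + 28.3024) = 67.09 km
M5: √((70.72)² + (-14.97)²) = √(5001.3184 + 224.1009) = 72.29 km
M6: √((40.80)² + (-47.43)²) = √(1664.6400 + 2249.6049) = 62.56 km
M7: √((26.46)² + (-56.06)²) = √(700.1316 + 3142.7236) = 61.99 km
M8: √((-34.25)² + (13.64)²) = √(1173.0625 + 186.0496) = 36.87 km
M9: √((-49.44)² + (-12.39)²) = √(2444.3136 + 153.5121) = 50.97 km
M10: √((43.30)² + (-18.57)²) = √(1874.8900 + 344.8449) = 47.11 km
M11: √((-2.48)² + (-0.68)²) = √(6.1504 + 0.4624) = 2.57 km
M12: √((6.70)² + (14.85)²) = √(44.8900 + 220.5225) = 16.29 km
M13: √((-4.18)² + (-73.45)²) = √(17.4724 + 5394.9025) = 73.57 km
M14: √((12.44)² + (34.08)²) = √(154.7536 + 1161.4464) = 36.28 km
M15: √((-35.51)² + (-52.44)²) = √(1260.9601 + 2749.9536) = 63.33 km
Minimum: M11 at 2.57 km.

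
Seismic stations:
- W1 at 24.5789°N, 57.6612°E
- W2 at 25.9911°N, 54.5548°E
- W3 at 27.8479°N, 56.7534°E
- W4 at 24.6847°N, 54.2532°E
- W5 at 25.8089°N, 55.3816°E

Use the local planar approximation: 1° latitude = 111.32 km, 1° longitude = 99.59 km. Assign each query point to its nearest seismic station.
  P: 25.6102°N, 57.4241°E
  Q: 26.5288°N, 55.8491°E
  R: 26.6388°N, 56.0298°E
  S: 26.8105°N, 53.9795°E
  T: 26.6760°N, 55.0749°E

P→W1; Q→W5; R→W5; S→W2; T→W2

P at 25.6102°N, 57.4241°E:
  W1: 117.2075 km
  W2: 288.8824 km
  W3: 257.9007 km
  W4: 332.1713 km
  W5: 204.6117 km
  → nearest: W1 (117.2075 km)
Q at 26.5288°N, 55.8491°E:
  W1: 282.2847 km
  W2: 142.1192 km
  W3: 172.2594 km
  W4: 259.6200 km
  W5: 92.6821 km
  → nearest: W5 (92.6821 km)
R at 26.6388°N, 56.0298°E:
  W1: 281.0321 km
  W2: 163.6365 km
  W3: 152.6744 km
  W4: 280.4002 km
  W5: 112.7038 km
  → nearest: W5 (112.7038 km)
S at 26.8105°N, 53.9795°E:
  W1: 442.8919 km
  W2: 107.7168 km
  W3: 299.4194 km
  W4: 238.2087 km
  W5: 178.6891 km
  → nearest: W2 (107.7168 km)
T at 26.6760°N, 55.0749°E:
  W1: 347.6214 km
  W2: 92.1733 km
  W3: 212.0420 km
  W4: 236.2941 km
  W5: 101.2430 km
  → nearest: W2 (92.1733 km)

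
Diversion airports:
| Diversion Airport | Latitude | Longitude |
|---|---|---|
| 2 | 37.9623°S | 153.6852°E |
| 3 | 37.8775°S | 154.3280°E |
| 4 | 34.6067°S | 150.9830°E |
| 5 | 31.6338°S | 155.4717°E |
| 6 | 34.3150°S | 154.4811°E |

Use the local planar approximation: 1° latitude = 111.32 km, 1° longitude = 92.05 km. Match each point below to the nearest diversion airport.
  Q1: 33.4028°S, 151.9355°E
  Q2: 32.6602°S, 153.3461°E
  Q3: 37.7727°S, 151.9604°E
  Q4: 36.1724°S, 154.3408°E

Q1 at 33.4028°S, 151.9355°E:
  2: 532.5045 km
  3: 544.6359 km
  4: 160.1506 km
  5: 380.4398 km
  6: 255.3794 km
  → nearest: 4 (160.1506 km)
Q2 at 32.6602°S, 153.3461°E:
  2: 591.0546 km
  3: 587.7806 km
  4: 307.0318 km
  5: 226.5800 km
  6: 211.7772 km
  → nearest: 6 (211.7772 km)
Q3 at 37.7727°S, 151.9604°E:
  2: 160.1646 km
  3: 218.2496 km
  4: 363.7415 km
  5: 755.9626 km
  6: 449.4382 km
  → nearest: 2 (160.1646 km)
Q4 at 36.1724°S, 154.3408°E:
  2: 208.1901 km
  3: 189.8154 km
  4: 354.8410 km
  5: 515.8498 km
  6: 207.1687 km
  → nearest: 3 (189.8154 km)

Q1→4; Q2→6; Q3→2; Q4→3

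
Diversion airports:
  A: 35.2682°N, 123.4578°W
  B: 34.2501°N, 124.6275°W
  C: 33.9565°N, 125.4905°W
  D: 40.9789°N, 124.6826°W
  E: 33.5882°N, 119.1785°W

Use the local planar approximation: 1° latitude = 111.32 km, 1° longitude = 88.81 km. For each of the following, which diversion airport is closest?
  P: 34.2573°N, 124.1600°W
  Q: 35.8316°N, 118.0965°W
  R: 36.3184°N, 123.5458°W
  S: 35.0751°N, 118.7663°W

P at 34.2573°N, 124.1600°W:
  A: √((1.0109·111.32)² + (0.7022·88.81)²) = √(12663.763415 + 3889.066689) = 128.6578 km
  B: √((-0.0072·111.32)² + (-0.4675·88.81)²) = √(0.642409 + 1723.800374) = 41.5264 km
  C: √((-0.3008·111.32)² + (-1.3305·88.81)²) = √(1121.248975 + 13962.188529) = 122.8146 km
  D: √((6.7216·111.32)² + (-0.5226·88.81)²) = √(559875.835710 + 2154.083583) = 749.6865 km
  E: √((-0.6691·111.32)² + (4.9815·88.81)²) = √(5547.897837 + 195723.966921) = 448.6333 km
  → nearest: B (41.5264 km)
Q at 35.8316°N, 118.0965°W:
  A: √((-0.5634·111.32)² + (-5.3613·88.81)²) = √(3933.508388 + 226706.493240) = 480.2499 km
  B: √((-1.5815·111.32)² + (-6.5310·88.81)²) = √(30994.510925 + 336421.007928) = 606.1481 km
  C: √((-1.8751·111.32)² + (-7.3940·88.81)²) = √(43570.772802 + 431203.852786) = 689.0389 km
  D: √((5.1473·111.32)² + (-6.5861·88.81)²) = √(328326.061663 + 342121.510795) = 818.8086 km
  E: √((-2.2434·111.32)² + (-1.0820·88.81)²) = √(62367.714072 + 9233.753181) = 267.5845 km
  → nearest: E (267.5845 km)
R at 36.3184°N, 123.5458°W:
  A: √((-1.0502·111.32)² + (0.0880·88.81)²) = √(13667.542191 + 61.078601) = 117.1692 km
  B: √((-2.0683·111.32)² + (-1.0817·88.81)²) = √(53011.910885 + 9228.633511) = 249.4805 km
  C: √((-2.3619·111.32)² + (-1.9447·88.81)²) = √(69130.453780 + 29828.332015) = 314.5772 km
  D: √((4.6605·111.32)² + (-1.1368·88.81)²) = √(269160.557983 + 10192.761680) = 528.5389 km
  E: √((-2.7302·111.32)² + (4.3673·88.81)²) = √(92370.930808 + 150435.312112) = 492.7537 km
  → nearest: A (117.1692 km)
S at 35.0751°N, 118.7663°W:
  A: √((0.1931·111.32)² + (-4.6915·88.81)²) = √(462.073373 + 173598.984934) = 417.2063 km
  B: √((-0.8250·111.32)² + (-5.8612·88.81)²) = √(8434.401921 + 270954.783152) = 528.5728 km
  C: √((-1.1186·111.32)² + (-6.7242·88.81)²) = √(15505.865957 + 356619.416235) = 610.0207 km
  D: √((5.9038·111.32)² + (-5.9163·88.81)²) = √(431926.319552 + 276073.115140) = 841.4270 km
  E: √((-1.4869·111.32)² + (-0.4122·88.81)²) = √(27397.435819 + 1340.107738) = 169.5215 km
  → nearest: E (169.5215 km)

P→B; Q→E; R→A; S→E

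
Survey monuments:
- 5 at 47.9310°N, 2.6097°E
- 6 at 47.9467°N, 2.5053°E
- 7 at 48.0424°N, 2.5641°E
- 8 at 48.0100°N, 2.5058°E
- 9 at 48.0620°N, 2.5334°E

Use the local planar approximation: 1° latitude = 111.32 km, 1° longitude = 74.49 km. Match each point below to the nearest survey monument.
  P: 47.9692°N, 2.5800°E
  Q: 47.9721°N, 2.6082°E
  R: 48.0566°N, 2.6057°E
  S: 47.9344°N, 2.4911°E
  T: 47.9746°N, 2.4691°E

P at 47.9692°N, 2.5800°E:
  5: 4.7935 km
  6: 6.1021 km
  7: 8.2342 km
  8: 7.1539 km
  9: 10.8981 km
  → nearest: 5 (4.7935 km)
Q at 47.9721°N, 2.6082°E:
  5: 4.5766 km
  6: 8.1699 km
  7: 8.4873 km
  8: 8.7168 km
  9: 11.4542 km
  → nearest: 5 (4.5766 km)
R at 48.0566°N, 2.6057°E:
  5: 13.9850 km
  6: 14.3389 km
  7: 3.4787 km
  8: 9.0712 km
  9: 5.4191 km
  → nearest: 7 (3.4787 km)
S at 47.9344°N, 2.4911°E:
  5: 8.8426 km
  6: 1.7302 km
  7: 13.1951 km
  8: 8.4867 km
  9: 14.5497 km
  → nearest: 6 (1.7302 km)
T at 47.9746°N, 2.4691°E:
  5: 11.5433 km
  6: 4.1131 km
  7: 10.3461 km
  8: 4.7961 km
  9: 10.8444 km
  → nearest: 6 (4.1131 km)

P→5; Q→5; R→7; S→6; T→6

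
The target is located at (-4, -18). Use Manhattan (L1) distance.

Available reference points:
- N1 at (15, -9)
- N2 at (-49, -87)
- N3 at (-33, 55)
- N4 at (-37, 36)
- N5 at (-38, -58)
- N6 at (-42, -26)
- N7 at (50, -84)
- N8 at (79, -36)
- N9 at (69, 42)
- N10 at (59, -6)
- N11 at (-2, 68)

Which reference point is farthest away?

Distances from (-4, -18):
N1: 28
N2: 114
N3: 102
N4: 87
N5: 74
N6: 46
N7: 120
N8: 101
N9: 133
N10: 75
N11: 88
Maximum: N9 at 133.

N9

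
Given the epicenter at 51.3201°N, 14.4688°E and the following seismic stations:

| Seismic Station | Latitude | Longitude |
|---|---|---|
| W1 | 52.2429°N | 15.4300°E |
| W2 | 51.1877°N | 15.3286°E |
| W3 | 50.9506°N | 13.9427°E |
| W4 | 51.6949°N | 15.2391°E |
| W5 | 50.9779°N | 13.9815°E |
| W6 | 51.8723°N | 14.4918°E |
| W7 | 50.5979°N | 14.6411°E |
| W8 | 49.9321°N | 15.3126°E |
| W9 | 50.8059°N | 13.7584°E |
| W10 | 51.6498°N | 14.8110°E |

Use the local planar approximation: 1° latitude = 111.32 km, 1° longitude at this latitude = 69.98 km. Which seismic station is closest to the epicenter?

W10

Distances from 51.3201°N, 14.4688°E:
W1: √((0.9228·111.32)² + (0.9612·69.98)²) = √(10552.650799 + 4524.550090) = 122.7893 km
W2: √((-0.1324·111.32)² + (0.8598·69.98)²) = √(217.231282 + 3620.284975) = 61.9477 km
W3: √((-0.3695·111.32)² + (-0.5261·69.98)²) = √(1691.902300 + 1355.453052) = 55.2029 km
W4: √((0.3748·111.32)² + (0.7703·69.98)²) = √(1740.786699 + 2905.813064) = 68.1660 km
W5: √((-0.3422·111.32)² + (-0.4873·69.98)²) = √(1451.130284 + 1162.895524) = 51.1275 km
W6: √((0.5522·111.32)² + (0.0230·69.98)²) = √(3778.672039 + 2.590619) = 61.4920 km
W7: √((-0.7222·111.32)² + (0.1723·69.98)²) = √(6463.404905 + 145.384608) = 81.2945 km
W8: √((-1.3880·111.32)² + (0.8438·69.98)²) = √(23874.007588 + 3486.799045) = 165.4110 km
W9: √((-0.5142·111.32)² + (-0.7104·69.98)²) = √(3276.502774 + 2471.461115) = 75.8153 km
W10: √((0.3297·111.32)² + (0.3422·69.98)²) = √(1347.051778 + 573.466280) = 43.8237 km
Minimum: W10 at 43.8237 km.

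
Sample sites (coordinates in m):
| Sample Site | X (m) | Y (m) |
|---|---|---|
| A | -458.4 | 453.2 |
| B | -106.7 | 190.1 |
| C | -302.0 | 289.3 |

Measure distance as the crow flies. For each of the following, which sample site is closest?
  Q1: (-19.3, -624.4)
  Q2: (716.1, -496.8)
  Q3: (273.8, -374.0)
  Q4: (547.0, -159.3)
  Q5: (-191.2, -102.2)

Q1 at (-19.3, -624.4):
  A: 1163.6 m
  B: 819.2 m
  C: 956.4 m
  → nearest: B (819.2 m)
Q2 at (716.1, -496.8):
  A: 1510.6 m
  B: 1071.8 m
  C: 1286.3 m
  → nearest: B (1071.8 m)
Q3 at (273.8, -374.0):
  A: 1104.7 m
  B: 680.4 m
  C: 878.4 m
  → nearest: B (680.4 m)
Q4 at (547.0, -159.3):
  A: 1177.3 m
  B: 741.2 m
  C: 960.2 m
  → nearest: B (741.2 m)
Q5 at (-191.2, -102.2):
  A: 616.3 m
  B: 304.3 m
  C: 406.9 m
  → nearest: B (304.3 m)

Q1→B; Q2→B; Q3→B; Q4→B; Q5→B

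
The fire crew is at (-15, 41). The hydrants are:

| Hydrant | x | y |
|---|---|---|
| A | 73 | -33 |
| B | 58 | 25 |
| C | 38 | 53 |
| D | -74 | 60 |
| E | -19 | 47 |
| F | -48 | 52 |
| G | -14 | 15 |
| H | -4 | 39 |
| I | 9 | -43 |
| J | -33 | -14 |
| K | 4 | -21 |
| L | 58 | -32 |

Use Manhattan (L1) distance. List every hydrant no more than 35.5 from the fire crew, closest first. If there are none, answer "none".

Distances from (-15, 41):
A: 162
B: 89
C: 65
D: 78
E: 10
F: 44
G: 27
H: 13
I: 108
J: 73
K: 81
L: 146
Threshold 35.5: E (10), H (13), G (27) are within range.

E, H, G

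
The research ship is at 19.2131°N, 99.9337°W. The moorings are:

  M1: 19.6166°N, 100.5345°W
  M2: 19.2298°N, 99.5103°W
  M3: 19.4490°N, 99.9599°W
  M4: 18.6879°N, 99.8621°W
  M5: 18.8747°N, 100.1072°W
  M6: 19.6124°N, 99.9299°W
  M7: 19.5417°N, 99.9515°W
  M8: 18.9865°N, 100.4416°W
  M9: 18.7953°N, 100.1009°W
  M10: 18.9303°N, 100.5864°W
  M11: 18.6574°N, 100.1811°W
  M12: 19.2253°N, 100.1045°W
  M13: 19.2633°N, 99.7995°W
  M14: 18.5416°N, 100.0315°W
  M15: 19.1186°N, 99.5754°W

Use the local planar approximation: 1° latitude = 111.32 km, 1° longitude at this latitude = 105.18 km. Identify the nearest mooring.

Distances from 19.2131°N, 99.9337°W:
M1: √((0.4035·111.32)² + (-0.6008·105.18)²) = √(2017.592586 + 3993.247063) = 77.5296 km
M2: √((0.0167·111.32)² + (0.4234·105.18)²) = √(3.456045 + 1983.206971) = 44.5720 km
M3: √((0.2359·111.32)² + (-0.0262·105.18)²) = √(689.607978 + 7.593971) = 26.4046 km
M4: √((-0.5252·111.32)² + (0.0716·105.18)²) = √(3418.187095 + 56.714274) = 58.9483 km
M5: √((-0.3384·111.32)² + (-0.1735·105.18)²) = √(1419.080734 + 333.016147) = 41.8581 km
M6: √((0.3993·111.32)² + (0.0038·105.18)²) = √(1975.809256 + 0.159747) = 44.4519 km
M7: √((0.3286·111.32)² + (-0.0178·105.18)²) = √(1338.078256 + 3.505148) = 36.6276 km
M8: √((-0.2266·111.32)² + (-0.5079·105.18)²) = √(636.306275 + 2853.794907) = 59.0771 km
M9: √((-0.4178·111.32)² + (-0.1672·105.18)²) = √(2163.133218 + 309.270773) = 49.7233 km
M10: √((-0.2828·111.32)² + (-0.6527·105.18)²) = √(991.071998 + 4712.957879) = 75.5250 km
M11: √((-0.5557·111.32)² + (-0.2474·105.18)²) = √(3826.724430 + 677.120128) = 67.1107 km
M12: √((0.0122·111.32)² + (-0.1708·105.18)²) = √(1.844446 + 322.732027) = 18.0160 km
M13: √((0.0502·111.32)² + (0.1342·105.18)²) = √(31.228695 + 199.237629) = 15.1811 km
M14: √((-0.6715·111.32)² + (-0.0978·105.18)²) = √(5587.768812 + 105.814222) = 75.4558 km
M15: √((-0.0945·111.32)² + (0.3583·105.18)²) = √(110.664930 + 1420.234144) = 39.1267 km
Minimum: M13 at 15.1811 km.

M13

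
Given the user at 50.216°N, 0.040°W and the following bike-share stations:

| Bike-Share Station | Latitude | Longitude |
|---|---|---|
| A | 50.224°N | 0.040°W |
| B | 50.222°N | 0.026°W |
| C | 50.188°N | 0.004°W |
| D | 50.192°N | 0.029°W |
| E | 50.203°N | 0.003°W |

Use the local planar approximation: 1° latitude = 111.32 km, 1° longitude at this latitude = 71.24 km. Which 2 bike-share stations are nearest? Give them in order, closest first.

A, B

Distances from 50.216°N, 0.040°W:
A: 0.891 km
B: 1.200 km
C: 4.036 km
D: 2.784 km
E: 3.007 km
Sorted: A (0.891 km) < B (1.200 km) < D (2.784 km) < E (3.007 km) < …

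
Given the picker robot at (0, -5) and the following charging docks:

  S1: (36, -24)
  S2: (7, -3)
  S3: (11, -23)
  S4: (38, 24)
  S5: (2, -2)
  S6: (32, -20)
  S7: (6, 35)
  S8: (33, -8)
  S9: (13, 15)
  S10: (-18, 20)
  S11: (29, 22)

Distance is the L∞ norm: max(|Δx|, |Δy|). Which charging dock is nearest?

S5

Distances from (0, -5):
S1: max(|36|, |-19|) = 36
S2: max(|7|, |2|) = 7
S3: max(|11|, |-18|) = 18
S4: max(|38|, |29|) = 38
S5: max(|2|, |3|) = 3
S6: max(|32|, |-15|) = 32
S7: max(|6|, |40|) = 40
S8: max(|33|, |-3|) = 33
S9: max(|13|, |20|) = 20
S10: max(|-18|, |25|) = 25
S11: max(|29|, |27|) = 29
Minimum: S5 at 3.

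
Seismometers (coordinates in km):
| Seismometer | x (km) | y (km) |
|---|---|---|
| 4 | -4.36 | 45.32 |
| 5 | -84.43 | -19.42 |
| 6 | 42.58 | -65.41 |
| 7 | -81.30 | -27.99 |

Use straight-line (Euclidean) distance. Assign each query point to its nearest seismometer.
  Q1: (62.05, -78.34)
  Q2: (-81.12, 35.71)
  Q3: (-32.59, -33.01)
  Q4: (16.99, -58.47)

Q1 at (62.05, -78.34):
  4: 140.36 km
  5: 157.89 km
  6: 23.37 km
  7: 151.94 km
  → nearest: 6 (23.37 km)
Q2 at (-81.12, 35.71):
  4: 77.36 km
  5: 55.23 km
  6: 159.77 km
  7: 63.70 km
  → nearest: 5 (55.23 km)
Q3 at (-32.59, -33.01):
  4: 83.26 km
  5: 53.59 km
  6: 81.86 km
  7: 48.97 km
  → nearest: 7 (48.97 km)
Q4 at (16.99, -58.47):
  4: 105.96 km
  5: 108.68 km
  6: 26.51 km
  7: 102.91 km
  → nearest: 6 (26.51 km)

Q1→6; Q2→5; Q3→7; Q4→6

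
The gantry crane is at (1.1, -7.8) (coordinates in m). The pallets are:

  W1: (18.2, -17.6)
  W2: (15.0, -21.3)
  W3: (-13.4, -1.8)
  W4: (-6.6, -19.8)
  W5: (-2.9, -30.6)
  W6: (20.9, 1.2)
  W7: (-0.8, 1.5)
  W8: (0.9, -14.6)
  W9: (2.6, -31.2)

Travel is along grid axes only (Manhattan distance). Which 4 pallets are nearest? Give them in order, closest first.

W8, W7, W4, W3

Distances from (1.1, -7.8):
W1: 26.9 m
W2: 27.4 m
W3: 20.5 m
W4: 19.7 m
W5: 26.8 m
W6: 28.8 m
W7: 11.2 m
W8: 7.0 m
W9: 24.9 m
Sorted: W8 (7.0 m) < W7 (11.2 m) < W4 (19.7 m) < W3 (20.5 m) < W9 (24.9 m) < W5 (26.8 m) < …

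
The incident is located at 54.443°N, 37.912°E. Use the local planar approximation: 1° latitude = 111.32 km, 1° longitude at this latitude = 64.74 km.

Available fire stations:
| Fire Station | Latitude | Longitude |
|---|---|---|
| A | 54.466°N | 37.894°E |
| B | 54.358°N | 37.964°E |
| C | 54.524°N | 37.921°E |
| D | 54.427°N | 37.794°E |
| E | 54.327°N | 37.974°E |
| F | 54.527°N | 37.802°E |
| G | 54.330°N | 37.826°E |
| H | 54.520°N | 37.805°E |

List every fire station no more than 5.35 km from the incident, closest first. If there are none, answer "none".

Distances from 54.443°N, 37.912°E:
A: 2.813 km
B: 10.043 km
C: 9.036 km
D: 7.844 km
E: 13.523 km
F: 11.754 km
G: 13.756 km
H: 11.021 km
Threshold 5.35 km: A (2.813 km) is within range.

A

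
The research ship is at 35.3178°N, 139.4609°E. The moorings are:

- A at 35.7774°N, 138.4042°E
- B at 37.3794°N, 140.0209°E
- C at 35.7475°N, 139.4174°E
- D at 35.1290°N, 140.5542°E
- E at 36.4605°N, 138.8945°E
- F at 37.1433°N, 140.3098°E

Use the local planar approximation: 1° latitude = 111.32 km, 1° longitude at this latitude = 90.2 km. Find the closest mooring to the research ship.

C

Distances from 35.3178°N, 139.4609°E:
A: √((0.4596·111.32)² + (-1.0567·90.2)²) = √(2617.619006 + 9084.823410) = 108.1778 km
B: √((2.0616·111.32)² + (0.5600·90.2)²) = √(52669.016215 + 2551.462144) = 234.9904 km
C: √((0.4297·111.32)² + (-0.0435·90.2)²) = √(2288.111072 + 15.395422) = 47.9949 km
D: √((-0.1888·111.32)² + (1.0933·90.2)²) = √(441.723368 + 9725.048397) = 100.8304 km
E: √((1.1427·111.32)² + (-0.5664·90.2)²) = √(16181.204630 + 2610.114531) = 137.0814 km
F: √((1.8255·111.32)² + (0.8489·90.2)²) = √(41296.198039 + 5863.084350) = 217.1619 km
Minimum: C at 47.9949 km.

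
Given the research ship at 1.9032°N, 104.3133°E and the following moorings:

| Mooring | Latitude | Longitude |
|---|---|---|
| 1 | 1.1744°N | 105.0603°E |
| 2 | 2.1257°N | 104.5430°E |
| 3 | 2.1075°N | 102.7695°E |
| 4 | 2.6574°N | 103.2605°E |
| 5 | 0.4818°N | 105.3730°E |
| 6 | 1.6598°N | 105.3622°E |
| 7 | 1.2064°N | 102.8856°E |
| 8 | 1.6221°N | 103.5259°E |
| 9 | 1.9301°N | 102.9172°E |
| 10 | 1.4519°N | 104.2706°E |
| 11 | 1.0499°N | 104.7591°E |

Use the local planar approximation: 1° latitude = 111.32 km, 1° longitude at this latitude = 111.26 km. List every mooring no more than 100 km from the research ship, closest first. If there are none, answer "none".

Distances from 1.9032°N, 104.3133°E:
1: 116.1445 km
2: 35.5896 km
3: 173.2623 km
4: 144.1158 km
5: 197.3265 km
6: 119.8048 km
7: 176.7732 km
8: 93.0270 km
9: 155.3589 km
10: 50.4628 km
11: 107.1593 km
Threshold 100 km: 2 (35.5896 km), 10 (50.4628 km), 8 (93.0270 km) are within range.

2, 10, 8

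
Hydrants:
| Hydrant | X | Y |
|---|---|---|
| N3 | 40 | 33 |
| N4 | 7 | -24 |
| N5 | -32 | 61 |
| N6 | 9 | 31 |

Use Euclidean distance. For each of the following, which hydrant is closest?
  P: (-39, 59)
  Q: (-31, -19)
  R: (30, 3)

P→N5; Q→N4; R→N3

P at (-39, 59):
  N3: 83.2
  N4: 94.9
  N5: 7.3
  N6: 55.6
  → nearest: N5 (7.3)
Q at (-31, -19):
  N3: 88.0
  N4: 38.3
  N5: 80.0
  N6: 64.0
  → nearest: N4 (38.3)
R at (30, 3):
  N3: 31.6
  N4: 35.5
  N5: 84.9
  N6: 35.0
  → nearest: N3 (31.6)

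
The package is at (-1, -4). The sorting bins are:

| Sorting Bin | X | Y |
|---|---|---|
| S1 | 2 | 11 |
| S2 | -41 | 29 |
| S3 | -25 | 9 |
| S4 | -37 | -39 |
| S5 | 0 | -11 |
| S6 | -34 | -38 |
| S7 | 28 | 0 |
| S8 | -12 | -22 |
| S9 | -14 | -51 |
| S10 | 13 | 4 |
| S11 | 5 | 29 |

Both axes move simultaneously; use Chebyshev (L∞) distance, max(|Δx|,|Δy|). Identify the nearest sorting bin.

S5

Distances from (-1, -4):
S1: max(|3|, |15|) = 15
S2: max(|-40|, |33|) = 40
S3: max(|-24|, |13|) = 24
S4: max(|-36|, |-35|) = 36
S5: max(|1|, |-7|) = 7
S6: max(|-33|, |-34|) = 34
S7: max(|29|, |4|) = 29
S8: max(|-11|, |-18|) = 18
S9: max(|-13|, |-47|) = 47
S10: max(|14|, |8|) = 14
S11: max(|6|, |33|) = 33
Minimum: S5 at 7.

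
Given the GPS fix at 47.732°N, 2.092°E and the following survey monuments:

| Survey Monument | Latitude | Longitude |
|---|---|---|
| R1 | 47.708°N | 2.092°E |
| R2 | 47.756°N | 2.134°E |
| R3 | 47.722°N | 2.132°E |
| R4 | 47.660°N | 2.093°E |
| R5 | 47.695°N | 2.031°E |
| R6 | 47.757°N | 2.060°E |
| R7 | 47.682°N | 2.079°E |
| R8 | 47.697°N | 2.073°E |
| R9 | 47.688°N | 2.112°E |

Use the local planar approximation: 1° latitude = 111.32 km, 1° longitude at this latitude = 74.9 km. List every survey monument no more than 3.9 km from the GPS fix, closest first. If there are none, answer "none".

Distances from 47.732°N, 2.092°E:
R1: 2.672 km
R2: 4.127 km
R3: 3.196 km
R4: 8.015 km
R5: 6.151 km
R6: 3.673 km
R7: 5.651 km
R8: 4.148 km
R9: 5.122 km
Threshold 3.9 km: R1 (2.672 km), R3 (3.196 km), R6 (3.673 km) are within range.

R1, R3, R6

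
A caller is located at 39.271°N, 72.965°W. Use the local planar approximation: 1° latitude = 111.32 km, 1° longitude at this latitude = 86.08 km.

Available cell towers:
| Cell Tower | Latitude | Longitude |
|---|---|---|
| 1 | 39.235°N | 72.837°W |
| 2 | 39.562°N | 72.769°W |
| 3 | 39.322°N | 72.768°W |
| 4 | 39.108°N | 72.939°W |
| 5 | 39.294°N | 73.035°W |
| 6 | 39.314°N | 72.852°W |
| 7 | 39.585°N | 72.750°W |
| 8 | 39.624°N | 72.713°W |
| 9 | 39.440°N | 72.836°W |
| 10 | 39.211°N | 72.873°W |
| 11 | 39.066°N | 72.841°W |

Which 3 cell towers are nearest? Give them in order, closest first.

5, 10, 6

Distances from 39.271°N, 72.965°W:
1: 11.724 km
2: 36.524 km
3: 17.883 km
4: 18.283 km
5: 6.547 km
6: 10.841 km
7: 39.552 km
8: 44.886 km
9: 21.846 km
10: 10.360 km
11: 25.193 km
Sorted: 5 (6.547 km) < 10 (10.360 km) < 6 (10.841 km) < 1 (11.724 km) < 3 (17.883 km) < …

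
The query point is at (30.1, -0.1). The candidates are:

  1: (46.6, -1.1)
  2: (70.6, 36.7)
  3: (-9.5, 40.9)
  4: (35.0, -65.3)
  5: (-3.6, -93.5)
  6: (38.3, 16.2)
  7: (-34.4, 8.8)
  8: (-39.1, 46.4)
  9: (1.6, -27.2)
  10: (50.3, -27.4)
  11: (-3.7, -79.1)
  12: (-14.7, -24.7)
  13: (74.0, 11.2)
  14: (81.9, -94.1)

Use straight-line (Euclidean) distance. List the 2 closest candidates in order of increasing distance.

1, 6

Distances from (30.1, -0.1):
1: 16.5
2: 54.7
3: 57.0
4: 65.4
5: 99.3
6: 18.2
7: 65.1
8: 83.4
9: 39.3
10: 34.0
11: 85.9
12: 51.1
13: 45.3
14: 107.3
Sorted: 1 (16.5) < 6 (18.2) < 10 (34.0) < 9 (39.3) < …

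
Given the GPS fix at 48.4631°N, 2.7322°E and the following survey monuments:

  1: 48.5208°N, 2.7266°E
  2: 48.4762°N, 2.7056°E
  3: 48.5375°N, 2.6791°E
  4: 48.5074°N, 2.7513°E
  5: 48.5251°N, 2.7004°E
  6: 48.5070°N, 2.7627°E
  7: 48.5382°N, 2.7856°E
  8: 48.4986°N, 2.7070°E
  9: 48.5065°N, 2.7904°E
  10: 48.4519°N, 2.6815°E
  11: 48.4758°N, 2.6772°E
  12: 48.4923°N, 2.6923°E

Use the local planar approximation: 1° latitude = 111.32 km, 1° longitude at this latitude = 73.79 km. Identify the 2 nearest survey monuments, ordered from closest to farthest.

Distances from 48.4631°N, 2.7322°E:
1: 6.4364 km
2: 2.4453 km
3: 9.1623 km
4: 5.1289 km
5: 7.2898 km
6: 5.3803 km
7: 9.2422 km
8: 4.3675 km
9: 6.4641 km
10: 3.9434 km
11: 4.2976 km
12: 4.3857 km
Sorted: 2 (2.4453 km) < 10 (3.9434 km) < 11 (4.2976 km) < 8 (4.3675 km) < …

2, 10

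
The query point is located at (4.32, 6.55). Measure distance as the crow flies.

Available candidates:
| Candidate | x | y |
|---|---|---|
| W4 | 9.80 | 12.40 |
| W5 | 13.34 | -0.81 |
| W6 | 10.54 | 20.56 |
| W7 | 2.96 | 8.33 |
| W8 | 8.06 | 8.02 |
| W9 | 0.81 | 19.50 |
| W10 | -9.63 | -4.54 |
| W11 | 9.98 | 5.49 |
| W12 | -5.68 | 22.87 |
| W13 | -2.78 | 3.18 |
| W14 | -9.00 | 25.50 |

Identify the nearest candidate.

W7

Distances from (4.32, 6.55):
W4: 8.02
W5: 11.64
W6: 15.33
W7: 2.24
W8: 4.02
W9: 13.42
W10: 17.82
W11: 5.76
W12: 19.14
W13: 7.86
W14: 23.16
Minimum: W7 at 2.24.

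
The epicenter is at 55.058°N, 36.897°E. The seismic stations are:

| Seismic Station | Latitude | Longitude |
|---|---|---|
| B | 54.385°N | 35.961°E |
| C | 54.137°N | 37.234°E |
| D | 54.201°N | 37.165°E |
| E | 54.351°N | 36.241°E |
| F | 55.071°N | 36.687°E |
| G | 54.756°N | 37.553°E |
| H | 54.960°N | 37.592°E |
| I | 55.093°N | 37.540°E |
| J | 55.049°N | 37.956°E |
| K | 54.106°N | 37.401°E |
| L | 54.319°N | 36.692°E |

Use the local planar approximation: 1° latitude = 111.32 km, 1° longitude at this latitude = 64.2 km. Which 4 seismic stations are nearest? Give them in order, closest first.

F, I, H, G

Distances from 55.058°N, 36.897°E:
B: √((-0.673·111.32)² + (-0.936·64.2)²) = √(5612.76067 + 3610.95232) = 96.040 km
C: √((-0.921·111.32)² + (0.337·64.2)²) = √(10511.52326 + 468.09053) = 104.784 km
D: √((-0.857·111.32)² + (0.268·64.2)²) = √(9101.39659 + 296.03267) = 96.940 km
E: √((-0.707·111.32)² + (-0.656·64.2)²) = √(6194.19999 + 1773.69007) = 89.263 km
F: √((0.013·111.32)² + (-0.210·64.2)²) = √(2.09427 + 181.76432) = 13.559 km
G: √((-0.302·111.32)² + (0.656·64.2)²) = √(1130.21296 + 1773.69007) = 53.888 km
H: √((-0.098·111.32)² + (0.695·64.2)²) = √(119.01414 + 1990.85516) = 45.933 km
I: √((0.035·111.32)² + (0.643·64.2)²) = √(15.18037 + 1704.08794) = 41.464 km
J: √((-0.009·111.32)² + (1.059·64.2)²) = √(1.00376 + 4622.34095) = 67.995 km
K: √((-0.952·111.32)² + (0.504·64.2)²) = √(11231.04823 + 1046.96251) = 110.806 km
L: √((-0.739·111.32)² + (-0.205·64.2)²) = √(6767.60920 + 173.21192) = 83.312 km
Sorted: F (13.559 km) < I (41.464 km) < H (45.933 km) < G (53.888 km) < J (67.995 km) < L (83.312 km) < …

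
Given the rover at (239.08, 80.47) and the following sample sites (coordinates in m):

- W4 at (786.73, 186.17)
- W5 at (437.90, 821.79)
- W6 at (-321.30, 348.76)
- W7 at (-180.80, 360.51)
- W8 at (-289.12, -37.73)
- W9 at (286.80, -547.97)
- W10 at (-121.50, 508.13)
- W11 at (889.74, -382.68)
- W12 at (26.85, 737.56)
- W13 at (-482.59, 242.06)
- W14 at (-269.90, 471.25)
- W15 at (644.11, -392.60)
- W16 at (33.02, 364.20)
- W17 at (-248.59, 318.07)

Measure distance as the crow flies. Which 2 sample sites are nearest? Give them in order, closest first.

Distances from (239.08, 80.47):
W4: √((547.65)² + (105.70)²) = √(299920.5225 + 11172.4900) = 557.76 m
W5: √((198.82)² + (741.32)²) = √(39529.3924 + 549555.3424) = 767.52 m
W6: √((-560.38)² + (268.29)²) = √(314025.7444 + 71979.5241) = 621.29 m
W7: √((-419.88)² + (280.04)²) = √(176299.2144 + 78422.4016) = 504.70 m
W8: √((-528.20)² + (-118.20)²) = √(278995.2400 + 13971.2400) = 541.26 m
W9: √((47.72)² + (-628.44)²) = √(2277.1984 + 394936.8336) = 630.25 m
W10: √((-360.58)² + (427.66)²) = √(130017.9364 + 182893.0756) = 559.38 m
W11: √((650.66)² + (-463.15)²) = √(423358.4356 + 214507.9225) = 798.67 m
W12: √((-212.23)² + (657.09)²) = √(45041.5729 + 431767.2681) = 690.51 m
W13: √((-721.67)² + (161.59)²) = √(520807.5889 + 26111.3281) = 739.54 m
W14: √((-508.98)² + (390.78)²) = √(259060.6404 + 152709.0084) = 641.69 m
W15: √((405.03)² + (-473.07)²) = √(164049.3009 + 223795.2249) = 622.77 m
W16: √((-206.06)² + (283.73)²) = √(42460.7236 + 80502.7129) = 350.66 m
W17: √((-487.67)² + (237.60)²) = √(237822.0289 + 56453.7600) = 542.47 m
Sorted: W16 (350.66 m) < W7 (504.70 m) < W8 (541.26 m) < W17 (542.47 m) < …

W16, W7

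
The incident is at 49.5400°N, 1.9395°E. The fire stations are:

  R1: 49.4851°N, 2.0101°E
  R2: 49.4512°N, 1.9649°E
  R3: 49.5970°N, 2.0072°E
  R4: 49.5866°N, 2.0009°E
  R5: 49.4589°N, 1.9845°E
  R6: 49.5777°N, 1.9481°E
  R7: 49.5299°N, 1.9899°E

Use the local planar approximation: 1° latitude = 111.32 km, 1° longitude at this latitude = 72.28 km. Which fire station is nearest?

R7

Distances from 49.5400°N, 1.9395°E:
R1: 7.9618 km
R2: 10.0543 km
R3: 8.0129 km
R4: 6.8269 km
R5: 9.5961 km
R6: 4.2425 km
R7: 3.8125 km
Minimum: R7 at 3.8125 km.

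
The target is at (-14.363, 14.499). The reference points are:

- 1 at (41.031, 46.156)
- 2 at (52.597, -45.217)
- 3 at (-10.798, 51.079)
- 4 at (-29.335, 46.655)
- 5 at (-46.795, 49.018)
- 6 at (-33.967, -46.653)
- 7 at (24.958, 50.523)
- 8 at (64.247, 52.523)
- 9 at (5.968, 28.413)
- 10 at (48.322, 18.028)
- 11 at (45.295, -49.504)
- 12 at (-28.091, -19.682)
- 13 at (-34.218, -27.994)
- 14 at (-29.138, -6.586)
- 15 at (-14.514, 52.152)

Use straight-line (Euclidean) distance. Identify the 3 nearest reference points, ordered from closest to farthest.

9, 14, 4

Distances from (-14.363, 14.499):
1: √((55.394)² + (31.657)²) = √(3068.49524 + 1002.16565) = 63.802
2: √((66.960)² + (-59.716)²) = √(4483.64160 + 3566.00066) = 89.720
3: √((3.565)² + (36.580)²) = √(12.70922 + 1338.09640) = 36.753
4: √((-14.972)² + (32.156)²) = √(224.16078 + 1034.00834) = 35.471
5: √((-32.432)² + (34.519)²) = √(1051.83462 + 1191.56136) = 47.365
6: √((-19.604)² + (-61.152)²) = √(384.31682 + 3739.56710) = 64.217
7: √((39.321)² + (36.024)²) = √(1546.14104 + 1297.72858) = 53.328
8: √((78.610)² + (38.024)²) = √(6179.53210 + 1445.82458) = 87.323
9: √((20.331)² + (13.914)²) = √(413.34956 + 193.59940) = 24.636
10: √((62.685)² + (3.529)²) = √(3929.40923 + 12.45384) = 62.784
11: √((59.658)² + (-64.003)²) = √(3559.07696 + 4096.38401) = 87.495
12: √((-13.728)² + (-34.181)²) = √(188.45798 + 1168.34076) = 36.835
13: √((-19.855)² + (-42.493)²) = √(394.22103 + 1805.65505) = 46.903
14: √((-14.775)² + (-21.085)²) = √(218.30063 + 444.57723) = 25.746
15: √((-0.151)² + (37.653)²) = √(0.02280 + 1417.74841) = 37.653
Sorted: 9 (24.636) < 14 (25.746) < 4 (35.471) < 3 (36.753) < 12 (36.835) < …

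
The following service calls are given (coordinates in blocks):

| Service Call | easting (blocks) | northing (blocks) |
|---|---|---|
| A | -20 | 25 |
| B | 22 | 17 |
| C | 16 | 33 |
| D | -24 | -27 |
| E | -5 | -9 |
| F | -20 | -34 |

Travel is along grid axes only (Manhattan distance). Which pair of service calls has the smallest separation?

D and F

Pairwise distances:
A–B: |42| + |-8| = 42 + 8 = 50 blocks
A–C: |36| + |8| = 36 + 8 = 44 blocks
A–D: |-4| + |-52| = 4 + 52 = 56 blocks
A–E: |15| + |-34| = 15 + 34 = 49 blocks
A–F: |0| + |-59| = 0 + 59 = 59 blocks
B–C: |-6| + |16| = 6 + 16 = 22 blocks
B–D: |-46| + |-44| = 46 + 44 = 90 blocks
B–E: |-27| + |-26| = 27 + 26 = 53 blocks
B–F: |-42| + |-51| = 42 + 51 = 93 blocks
C–D: |-40| + |-60| = 40 + 60 = 100 blocks
C–E: |-21| + |-42| = 21 + 42 = 63 blocks
C–F: |-36| + |-67| = 36 + 67 = 103 blocks
D–E: |19| + |18| = 19 + 18 = 37 blocks
D–F: |4| + |-7| = 4 + 7 = 11 blocks
E–F: |-15| + |-25| = 15 + 25 = 40 blocks
Closest pair: D–F at 11 blocks.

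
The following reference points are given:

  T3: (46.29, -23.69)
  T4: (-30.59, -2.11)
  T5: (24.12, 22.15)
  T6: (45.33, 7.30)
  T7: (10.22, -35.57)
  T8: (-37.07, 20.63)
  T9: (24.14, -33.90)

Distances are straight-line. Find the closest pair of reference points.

T7 and T9

Pairwise distances:
T3–T4: 79.85
T3–T5: 50.92
T3–T6: 31.00
T3–T7: 37.98
T3–T8: 94.41
T3–T9: 24.39
T4–T5: 59.85
T4–T6: 76.50
T4–T7: 52.77
T4–T8: 23.65
T4–T9: 63.29
T5–T6: 25.89
T5–T7: 59.37
T5–T8: 61.21
T5–T9: 56.05
T6–T7: 55.41
T6–T8: 83.47
T6–T9: 46.33
T7–T8: 73.45
T7–T9: 14.02
T8–T9: 81.98
Closest pair: T7–T9 at 14.02.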